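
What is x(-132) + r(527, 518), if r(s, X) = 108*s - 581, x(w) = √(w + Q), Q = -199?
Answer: 56335 + I*√331 ≈ 56335.0 + 18.193*I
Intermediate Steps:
x(w) = √(-199 + w) (x(w) = √(w - 199) = √(-199 + w))
r(s, X) = -581 + 108*s
x(-132) + r(527, 518) = √(-199 - 132) + (-581 + 108*527) = √(-331) + (-581 + 56916) = I*√331 + 56335 = 56335 + I*√331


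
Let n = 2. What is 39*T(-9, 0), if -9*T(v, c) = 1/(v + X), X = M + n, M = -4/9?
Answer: 39/67 ≈ 0.58209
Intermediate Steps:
M = -4/9 (M = -4*⅑ = -4/9 ≈ -0.44444)
X = 14/9 (X = -4/9 + 2 = 14/9 ≈ 1.5556)
T(v, c) = -1/(9*(14/9 + v)) (T(v, c) = -1/(9*(v + 14/9)) = -1/(9*(14/9 + v)))
39*T(-9, 0) = 39*(-1/(14 + 9*(-9))) = 39*(-1/(14 - 81)) = 39*(-1/(-67)) = 39*(-1*(-1/67)) = 39*(1/67) = 39/67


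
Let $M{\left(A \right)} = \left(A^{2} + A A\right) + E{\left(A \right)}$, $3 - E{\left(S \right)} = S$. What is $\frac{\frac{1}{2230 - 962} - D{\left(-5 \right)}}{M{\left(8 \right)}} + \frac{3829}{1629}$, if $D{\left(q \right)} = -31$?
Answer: $\frac{220406839}{84688452} \approx 2.6026$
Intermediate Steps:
$E{\left(S \right)} = 3 - S$
$M{\left(A \right)} = 3 - A + 2 A^{2}$ ($M{\left(A \right)} = \left(A^{2} + A A\right) - \left(-3 + A\right) = \left(A^{2} + A^{2}\right) - \left(-3 + A\right) = 2 A^{2} - \left(-3 + A\right) = 3 - A + 2 A^{2}$)
$\frac{\frac{1}{2230 - 962} - D{\left(-5 \right)}}{M{\left(8 \right)}} + \frac{3829}{1629} = \frac{\frac{1}{2230 - 962} - -31}{3 - 8 + 2 \cdot 8^{2}} + \frac{3829}{1629} = \frac{\frac{1}{1268} + 31}{3 - 8 + 2 \cdot 64} + 3829 \cdot \frac{1}{1629} = \frac{\frac{1}{1268} + 31}{3 - 8 + 128} + \frac{3829}{1629} = \frac{39309}{1268 \cdot 123} + \frac{3829}{1629} = \frac{39309}{1268} \cdot \frac{1}{123} + \frac{3829}{1629} = \frac{13103}{51988} + \frac{3829}{1629} = \frac{220406839}{84688452}$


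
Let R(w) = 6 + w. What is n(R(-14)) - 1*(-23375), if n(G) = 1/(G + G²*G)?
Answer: 12154999/520 ≈ 23375.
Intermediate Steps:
n(G) = 1/(G + G³)
n(R(-14)) - 1*(-23375) = 1/((6 - 14) + (6 - 14)³) - 1*(-23375) = 1/(-8 + (-8)³) + 23375 = 1/(-8 - 512) + 23375 = 1/(-520) + 23375 = -1/520 + 23375 = 12154999/520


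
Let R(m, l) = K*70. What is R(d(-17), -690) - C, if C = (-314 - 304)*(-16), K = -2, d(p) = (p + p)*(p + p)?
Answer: -10028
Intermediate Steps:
d(p) = 4*p² (d(p) = (2*p)*(2*p) = 4*p²)
R(m, l) = -140 (R(m, l) = -2*70 = -140)
C = 9888 (C = -618*(-16) = 9888)
R(d(-17), -690) - C = -140 - 1*9888 = -140 - 9888 = -10028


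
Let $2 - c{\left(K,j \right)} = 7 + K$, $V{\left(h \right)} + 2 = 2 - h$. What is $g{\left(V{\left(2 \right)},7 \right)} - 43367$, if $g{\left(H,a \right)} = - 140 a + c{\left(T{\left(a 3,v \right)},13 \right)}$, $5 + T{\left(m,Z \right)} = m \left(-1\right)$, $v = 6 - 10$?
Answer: $-44326$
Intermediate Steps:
$v = -4$ ($v = 6 - 10 = -4$)
$V{\left(h \right)} = - h$ ($V{\left(h \right)} = -2 - \left(-2 + h\right) = - h$)
$T{\left(m,Z \right)} = -5 - m$ ($T{\left(m,Z \right)} = -5 + m \left(-1\right) = -5 - m$)
$c{\left(K,j \right)} = -5 - K$ ($c{\left(K,j \right)} = 2 - \left(7 + K\right) = -5 - K$)
$g{\left(H,a \right)} = - 137 a$ ($g{\left(H,a \right)} = - 140 a - \left(-1\right) a 3 = - 140 a - \left(-1\right) 3 a = - 140 a - - 3 a = - 140 a + \left(-5 + \left(5 + 3 a\right)\right) = - 140 a + 3 a = - 137 a$)
$g{\left(V{\left(2 \right)},7 \right)} - 43367 = \left(-137\right) 7 - 43367 = -959 - 43367 = -44326$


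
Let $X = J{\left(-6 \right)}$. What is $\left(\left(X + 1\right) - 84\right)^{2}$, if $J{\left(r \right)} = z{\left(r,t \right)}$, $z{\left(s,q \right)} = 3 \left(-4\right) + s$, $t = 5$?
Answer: $10201$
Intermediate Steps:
$z{\left(s,q \right)} = -12 + s$
$J{\left(r \right)} = -12 + r$
$X = -18$ ($X = -12 - 6 = -18$)
$\left(\left(X + 1\right) - 84\right)^{2} = \left(\left(-18 + 1\right) - 84\right)^{2} = \left(-17 - 84\right)^{2} = \left(-101\right)^{2} = 10201$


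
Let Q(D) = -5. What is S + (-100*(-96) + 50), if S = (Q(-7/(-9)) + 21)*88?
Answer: 11058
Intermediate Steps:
S = 1408 (S = (-5 + 21)*88 = 16*88 = 1408)
S + (-100*(-96) + 50) = 1408 + (-100*(-96) + 50) = 1408 + (9600 + 50) = 1408 + 9650 = 11058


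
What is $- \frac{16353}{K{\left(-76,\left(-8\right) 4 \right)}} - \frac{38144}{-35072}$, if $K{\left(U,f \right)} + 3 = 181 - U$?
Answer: $- \frac{2202515}{34798} \approx -63.294$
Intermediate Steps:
$K{\left(U,f \right)} = 178 - U$ ($K{\left(U,f \right)} = -3 - \left(-181 + U\right) = 178 - U$)
$- \frac{16353}{K{\left(-76,\left(-8\right) 4 \right)}} - \frac{38144}{-35072} = - \frac{16353}{178 - -76} - \frac{38144}{-35072} = - \frac{16353}{178 + 76} - - \frac{149}{137} = - \frac{16353}{254} + \frac{149}{137} = - \frac{2202515}{34798}$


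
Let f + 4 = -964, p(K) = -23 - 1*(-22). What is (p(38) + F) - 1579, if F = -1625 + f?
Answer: -4173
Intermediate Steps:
p(K) = -1 (p(K) = -23 + 22 = -1)
f = -968 (f = -4 - 964 = -968)
F = -2593 (F = -1625 - 968 = -2593)
(p(38) + F) - 1579 = (-1 - 2593) - 1579 = -2594 - 1579 = -4173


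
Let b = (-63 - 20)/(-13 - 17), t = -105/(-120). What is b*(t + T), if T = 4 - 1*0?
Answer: 1079/80 ≈ 13.488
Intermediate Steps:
t = 7/8 (t = -105*(-1/120) = 7/8 ≈ 0.87500)
T = 4 (T = 4 + 0 = 4)
b = 83/30 (b = -83/(-30) = -83*(-1/30) = 83/30 ≈ 2.7667)
b*(t + T) = 83*(7/8 + 4)/30 = (83/30)*(39/8) = 1079/80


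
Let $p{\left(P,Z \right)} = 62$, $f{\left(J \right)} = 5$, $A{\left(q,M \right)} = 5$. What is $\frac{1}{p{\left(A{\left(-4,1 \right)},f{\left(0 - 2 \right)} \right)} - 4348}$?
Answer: $- \frac{1}{4286} \approx -0.00023332$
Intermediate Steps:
$\frac{1}{p{\left(A{\left(-4,1 \right)},f{\left(0 - 2 \right)} \right)} - 4348} = \frac{1}{62 - 4348} = \frac{1}{-4286} = - \frac{1}{4286}$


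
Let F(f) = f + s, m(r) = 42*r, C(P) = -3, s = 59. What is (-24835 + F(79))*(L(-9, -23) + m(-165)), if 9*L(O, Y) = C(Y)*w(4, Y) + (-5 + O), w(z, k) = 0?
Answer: 1540697648/9 ≈ 1.7119e+8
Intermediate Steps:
L(O, Y) = -5/9 + O/9 (L(O, Y) = (-3*0 + (-5 + O))/9 = (0 + (-5 + O))/9 = (-5 + O)/9 = -5/9 + O/9)
F(f) = 59 + f (F(f) = f + 59 = 59 + f)
(-24835 + F(79))*(L(-9, -23) + m(-165)) = (-24835 + (59 + 79))*((-5/9 + (⅑)*(-9)) + 42*(-165)) = (-24835 + 138)*((-5/9 - 1) - 6930) = -24697*(-14/9 - 6930) = -24697*(-62384/9) = 1540697648/9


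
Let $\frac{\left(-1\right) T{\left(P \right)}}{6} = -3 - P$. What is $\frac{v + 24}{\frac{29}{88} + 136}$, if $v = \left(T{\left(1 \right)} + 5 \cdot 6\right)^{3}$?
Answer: $\frac{4619648}{3999} \approx 1155.2$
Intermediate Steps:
$T{\left(P \right)} = 18 + 6 P$ ($T{\left(P \right)} = - 6 \left(-3 - P\right) = 18 + 6 P$)
$v = 157464$ ($v = \left(\left(18 + 6 \cdot 1\right) + 5 \cdot 6\right)^{3} = \left(\left(18 + 6\right) + 30\right)^{3} = \left(24 + 30\right)^{3} = 54^{3} = 157464$)
$\frac{v + 24}{\frac{29}{88} + 136} = \frac{157464 + 24}{\frac{29}{88} + 136} = \frac{157488}{29 \cdot \frac{1}{88} + 136} = \frac{157488}{\frac{29}{88} + 136} = \frac{157488}{\frac{11997}{88}} = 157488 \cdot \frac{88}{11997} = \frac{4619648}{3999}$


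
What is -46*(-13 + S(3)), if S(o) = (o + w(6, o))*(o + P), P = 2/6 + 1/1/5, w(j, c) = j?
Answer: -2852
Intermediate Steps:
P = 16/3 (P = 2*(1/6) + 1/(1/5) = 1/3 + 1*5 = 1/3 + 5 = 16/3 ≈ 5.3333)
S(o) = (6 + o)*(16/3 + o) (S(o) = (o + 6)*(o + 16/3) = (6 + o)*(16/3 + o))
-46*(-13 + S(3)) = -46*(-13 + (32 + 3**2 + (34/3)*3)) = -46*(-13 + (32 + 9 + 34)) = -46*(-13 + 75) = -46*62 = -2852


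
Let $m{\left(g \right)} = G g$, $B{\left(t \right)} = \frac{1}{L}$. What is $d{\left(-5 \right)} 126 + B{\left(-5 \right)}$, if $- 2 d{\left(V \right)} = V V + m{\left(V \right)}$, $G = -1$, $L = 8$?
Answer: $- \frac{15119}{8} \approx -1889.9$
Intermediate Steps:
$B{\left(t \right)} = \frac{1}{8}$
$m{\left(g \right)} = - g$
$d{\left(V \right)} = \frac{V}{2} - \frac{V^{2}}{2}$ ($d{\left(V \right)} = - \frac{V V - V}{2} = - \frac{V^{2} - V}{2} = \frac{V}{2} - \frac{V^{2}}{2}$)
$d{\left(-5 \right)} 126 + B{\left(-5 \right)} = \frac{1}{2} \left(-5\right) \left(1 - -5\right) 126 + \frac{1}{8} = \frac{1}{2} \left(-5\right) \left(1 + 5\right) 126 + \frac{1}{8} = \frac{1}{2} \left(-5\right) 6 \cdot 126 + \frac{1}{8} = \left(-15\right) 126 + \frac{1}{8} = -1890 + \frac{1}{8} = - \frac{15119}{8}$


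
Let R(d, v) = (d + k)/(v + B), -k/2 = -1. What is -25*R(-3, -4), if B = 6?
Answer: 25/2 ≈ 12.500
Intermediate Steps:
k = 2 (k = -2*(-1) = 2)
R(d, v) = (2 + d)/(6 + v) (R(d, v) = (d + 2)/(v + 6) = (2 + d)/(6 + v))
-25*R(-3, -4) = -25*(2 - 3)/(6 - 4) = -25*(-1)/2 = -25*(-½) = 25/2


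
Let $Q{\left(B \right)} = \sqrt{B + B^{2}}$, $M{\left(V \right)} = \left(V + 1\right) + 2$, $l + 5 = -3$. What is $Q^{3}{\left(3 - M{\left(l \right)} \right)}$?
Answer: $432 \sqrt{2} \approx 610.94$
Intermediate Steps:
$l = -8$ ($l = -5 - 3 = -8$)
$M{\left(V \right)} = 3 + V$ ($M{\left(V \right)} = \left(1 + V\right) + 2 = 3 + V$)
$Q^{3}{\left(3 - M{\left(l \right)} \right)} = \left(\sqrt{\left(3 - \left(3 - 8\right)\right) \left(1 + \left(3 - \left(3 - 8\right)\right)\right)}\right)^{3} = \left(\sqrt{\left(3 - -5\right) \left(1 + \left(3 - -5\right)\right)}\right)^{3} = \left(\sqrt{\left(3 + 5\right) \left(1 + \left(3 + 5\right)\right)}\right)^{3} = \left(\sqrt{8 \left(1 + 8\right)}\right)^{3} = \left(\sqrt{8 \cdot 9}\right)^{3} = \left(\sqrt{72}\right)^{3} = \left(6 \sqrt{2}\right)^{3} = 432 \sqrt{2}$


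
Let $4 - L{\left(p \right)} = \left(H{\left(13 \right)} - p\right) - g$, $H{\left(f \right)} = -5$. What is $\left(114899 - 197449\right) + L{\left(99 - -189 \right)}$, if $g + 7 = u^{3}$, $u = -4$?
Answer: $-82324$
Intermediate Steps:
$g = -71$ ($g = -7 + \left(-4\right)^{3} = -7 - 64 = -71$)
$L{\left(p \right)} = -62 + p$ ($L{\left(p \right)} = 4 - \left(\left(-5 - p\right) - -71\right) = 4 - \left(\left(-5 - p\right) + 71\right) = 4 - \left(66 - p\right) = 4 + \left(-66 + p\right) = -62 + p$)
$\left(114899 - 197449\right) + L{\left(99 - -189 \right)} = \left(114899 - 197449\right) + \left(-62 + \left(99 - -189\right)\right) = -82550 + \left(-62 + \left(99 + 189\right)\right) = -82550 + \left(-62 + 288\right) = -82550 + 226 = -82324$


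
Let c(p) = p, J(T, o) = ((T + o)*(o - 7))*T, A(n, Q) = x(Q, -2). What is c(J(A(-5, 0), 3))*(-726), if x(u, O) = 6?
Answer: 156816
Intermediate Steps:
A(n, Q) = 6
J(T, o) = T*(-7 + o)*(T + o) (J(T, o) = ((T + o)*(-7 + o))*T = ((-7 + o)*(T + o))*T = T*(-7 + o)*(T + o))
c(J(A(-5, 0), 3))*(-726) = (6*(3**2 - 7*6 - 7*3 + 6*3))*(-726) = (6*(9 - 42 - 21 + 18))*(-726) = (6*(-36))*(-726) = -216*(-726) = 156816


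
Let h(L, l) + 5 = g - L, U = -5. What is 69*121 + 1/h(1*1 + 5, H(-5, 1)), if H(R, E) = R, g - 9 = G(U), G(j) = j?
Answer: 58442/7 ≈ 8348.9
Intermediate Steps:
g = 4 (g = 9 - 5 = 4)
h(L, l) = -1 - L (h(L, l) = -5 + (4 - L) = -1 - L)
69*121 + 1/h(1*1 + 5, H(-5, 1)) = 69*121 + 1/(-1 - (1*1 + 5)) = 8349 + 1/(-1 - (1 + 5)) = 8349 + 1/(-1 - 1*6) = 8349 + 1/(-1 - 6) = 8349 + 1/(-7) = 8349 - 1/7 = 58442/7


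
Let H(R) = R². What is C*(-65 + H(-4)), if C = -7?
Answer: 343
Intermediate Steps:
C*(-65 + H(-4)) = -7*(-65 + (-4)²) = -7*(-65 + 16) = -7*(-49) = 343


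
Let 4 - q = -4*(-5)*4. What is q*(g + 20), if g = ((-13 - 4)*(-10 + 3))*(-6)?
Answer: 52744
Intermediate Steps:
q = -76 (q = 4 - (-4*(-5))*4 = 4 - 20*4 = 4 - 1*80 = 4 - 80 = -76)
g = -714 (g = -17*(-7)*(-6) = 119*(-6) = -714)
q*(g + 20) = -76*(-714 + 20) = -76*(-694) = 52744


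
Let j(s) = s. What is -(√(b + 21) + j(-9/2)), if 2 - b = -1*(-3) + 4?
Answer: ½ ≈ 0.50000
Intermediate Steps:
b = -5 (b = 2 - (-1*(-3) + 4) = 2 - (3 + 4) = 2 - 1*7 = 2 - 7 = -5)
-(√(b + 21) + j(-9/2)) = -(√(-5 + 21) - 9/2) = -(√16 - 9*½) = -(4 - 9/2) = -1*(-½) = ½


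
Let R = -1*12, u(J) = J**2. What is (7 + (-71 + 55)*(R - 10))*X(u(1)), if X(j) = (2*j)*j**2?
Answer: 718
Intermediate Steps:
R = -12
X(j) = 2*j**3
(7 + (-71 + 55)*(R - 10))*X(u(1)) = (7 + (-71 + 55)*(-12 - 10))*(2*(1**2)**3) = (7 - 16*(-22))*(2*1**3) = (7 + 352)*(2*1) = 359*2 = 718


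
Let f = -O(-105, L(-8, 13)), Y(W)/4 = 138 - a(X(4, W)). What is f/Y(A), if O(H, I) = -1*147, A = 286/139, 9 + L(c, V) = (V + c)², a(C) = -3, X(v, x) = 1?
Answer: 49/188 ≈ 0.26064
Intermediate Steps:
L(c, V) = -9 + (V + c)²
A = 286/139 (A = 286*(1/139) = 286/139 ≈ 2.0576)
Y(W) = 564 (Y(W) = 4*(138 - 1*(-3)) = 4*(138 + 3) = 4*141 = 564)
O(H, I) = -147
f = 147 (f = -1*(-147) = 147)
f/Y(A) = 147/564 = 147*(1/564) = 49/188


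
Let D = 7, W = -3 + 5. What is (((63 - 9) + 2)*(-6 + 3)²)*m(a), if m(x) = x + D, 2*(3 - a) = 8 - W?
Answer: 3528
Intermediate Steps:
W = 2
a = 0 (a = 3 - (8 - 1*2)/2 = 3 - (8 - 2)/2 = 3 - ½*6 = 3 - 3 = 0)
m(x) = 7 + x (m(x) = x + 7 = 7 + x)
(((63 - 9) + 2)*(-6 + 3)²)*m(a) = (((63 - 9) + 2)*(-6 + 3)²)*(7 + 0) = ((54 + 2)*(-3)²)*7 = (56*9)*7 = 504*7 = 3528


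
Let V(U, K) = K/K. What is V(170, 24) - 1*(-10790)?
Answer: 10791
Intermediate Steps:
V(U, K) = 1
V(170, 24) - 1*(-10790) = 1 - 1*(-10790) = 1 + 10790 = 10791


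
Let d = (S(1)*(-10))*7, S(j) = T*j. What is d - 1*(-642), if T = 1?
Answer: 572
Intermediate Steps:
S(j) = j (S(j) = 1*j = j)
d = -70 (d = (1*(-10))*7 = -10*7 = -70)
d - 1*(-642) = -70 - 1*(-642) = -70 + 642 = 572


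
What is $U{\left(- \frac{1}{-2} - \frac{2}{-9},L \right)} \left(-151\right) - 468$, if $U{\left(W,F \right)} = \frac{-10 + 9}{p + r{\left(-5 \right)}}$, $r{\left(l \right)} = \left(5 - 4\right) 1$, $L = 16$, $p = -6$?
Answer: $- \frac{2491}{5} \approx -498.2$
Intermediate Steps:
$r{\left(l \right)} = 1$ ($r{\left(l \right)} = 1 \cdot 1 = 1$)
$U{\left(W,F \right)} = \frac{1}{5}$ ($U{\left(W,F \right)} = \frac{-10 + 9}{-6 + 1} = - \frac{1}{-5} = \left(-1\right) \left(- \frac{1}{5}\right) = \frac{1}{5}$)
$U{\left(- \frac{1}{-2} - \frac{2}{-9},L \right)} \left(-151\right) - 468 = \frac{1}{5} \left(-151\right) - 468 = - \frac{151}{5} - 468 = - \frac{2491}{5}$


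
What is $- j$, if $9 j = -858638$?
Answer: $\frac{858638}{9} \approx 95404.0$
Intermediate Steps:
$j = - \frac{858638}{9}$ ($j = \frac{1}{9} \left(-858638\right) = - \frac{858638}{9} \approx -95404.0$)
$- j = \left(-1\right) \left(- \frac{858638}{9}\right) = \frac{858638}{9}$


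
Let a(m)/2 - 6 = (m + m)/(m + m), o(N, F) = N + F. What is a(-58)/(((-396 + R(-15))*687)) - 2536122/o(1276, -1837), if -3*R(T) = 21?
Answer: 234051088396/51773007 ≈ 4520.7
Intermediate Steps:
R(T) = -7 (R(T) = -⅓*21 = -7)
o(N, F) = F + N
a(m) = 14 (a(m) = 12 + 2*((m + m)/(m + m)) = 12 + 2*((2*m)/((2*m))) = 12 + 2*((2*m)*(1/(2*m))) = 12 + 2*1 = 12 + 2 = 14)
a(-58)/(((-396 + R(-15))*687)) - 2536122/o(1276, -1837) = 14/(((-396 - 7)*687)) - 2536122/(-1837 + 1276) = 14/((-403*687)) - 2536122/(-561) = 14/(-276861) - 2536122*(-1/561) = 14*(-1/276861) + 845374/187 = -14/276861 + 845374/187 = 234051088396/51773007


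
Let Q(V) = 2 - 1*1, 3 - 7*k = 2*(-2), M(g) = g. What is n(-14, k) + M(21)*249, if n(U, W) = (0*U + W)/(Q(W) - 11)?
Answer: 52289/10 ≈ 5228.9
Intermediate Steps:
k = 1 (k = 3/7 - 2*(-2)/7 = 3/7 - ⅐*(-4) = 3/7 + 4/7 = 1)
Q(V) = 1 (Q(V) = 2 - 1 = 1)
n(U, W) = -W/10 (n(U, W) = (0*U + W)/(1 - 11) = (0 + W)/(-10) = W*(-⅒) = -W/10)
n(-14, k) + M(21)*249 = -⅒*1 + 21*249 = -⅒ + 5229 = 52289/10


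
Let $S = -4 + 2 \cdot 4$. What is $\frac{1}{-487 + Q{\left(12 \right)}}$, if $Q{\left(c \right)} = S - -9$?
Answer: $- \frac{1}{474} \approx -0.0021097$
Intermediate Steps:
$S = 4$ ($S = -4 + 8 = 4$)
$Q{\left(c \right)} = 13$ ($Q{\left(c \right)} = 4 - -9 = 4 + 9 = 13$)
$\frac{1}{-487 + Q{\left(12 \right)}} = \frac{1}{-487 + 13} = \frac{1}{-474} = - \frac{1}{474}$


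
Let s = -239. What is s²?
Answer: 57121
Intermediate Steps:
s² = (-239)² = 57121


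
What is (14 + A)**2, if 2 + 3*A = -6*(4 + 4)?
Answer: 64/9 ≈ 7.1111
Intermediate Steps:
A = -50/3 (A = -2/3 + (-6*(4 + 4))/3 = -2/3 + (-6*8)/3 = -2/3 + (1/3)*(-48) = -2/3 - 16 = -50/3 ≈ -16.667)
(14 + A)**2 = (14 - 50/3)**2 = (-8/3)**2 = 64/9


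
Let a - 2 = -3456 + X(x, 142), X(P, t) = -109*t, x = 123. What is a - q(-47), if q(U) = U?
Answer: -18885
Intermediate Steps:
a = -18932 (a = 2 + (-3456 - 109*142) = 2 + (-3456 - 15478) = 2 - 18934 = -18932)
a - q(-47) = -18932 - 1*(-47) = -18932 + 47 = -18885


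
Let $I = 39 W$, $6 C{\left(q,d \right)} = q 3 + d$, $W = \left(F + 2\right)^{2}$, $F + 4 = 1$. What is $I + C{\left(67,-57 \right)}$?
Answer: $63$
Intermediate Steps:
$F = -3$ ($F = -4 + 1 = -3$)
$W = 1$ ($W = \left(-3 + 2\right)^{2} = \left(-1\right)^{2} = 1$)
$C{\left(q,d \right)} = \frac{q}{2} + \frac{d}{6}$ ($C{\left(q,d \right)} = \frac{q 3 + d}{6} = \frac{3 q + d}{6} = \frac{d + 3 q}{6} = \frac{q}{2} + \frac{d}{6}$)
$I = 39$ ($I = 39 \cdot 1 = 39$)
$I + C{\left(67,-57 \right)} = 39 + \left(\frac{1}{2} \cdot 67 + \frac{1}{6} \left(-57\right)\right) = 39 + \left(\frac{67}{2} - \frac{19}{2}\right) = 39 + 24 = 63$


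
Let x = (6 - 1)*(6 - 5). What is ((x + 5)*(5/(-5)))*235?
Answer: -2350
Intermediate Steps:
x = 5 (x = 5*1 = 5)
((x + 5)*(5/(-5)))*235 = ((5 + 5)*(5/(-5)))*235 = (10*(5*(-⅕)))*235 = (10*(-1))*235 = -10*235 = -2350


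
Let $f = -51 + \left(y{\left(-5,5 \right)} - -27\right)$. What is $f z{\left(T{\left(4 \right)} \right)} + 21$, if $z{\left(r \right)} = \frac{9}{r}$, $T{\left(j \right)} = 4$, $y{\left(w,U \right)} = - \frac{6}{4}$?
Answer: $- \frac{291}{8} \approx -36.375$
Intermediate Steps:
$y{\left(w,U \right)} = - \frac{3}{2}$ ($y{\left(w,U \right)} = \left(-6\right) \frac{1}{4} = - \frac{3}{2}$)
$f = - \frac{51}{2}$ ($f = -51 - - \frac{51}{2} = -51 + \left(- \frac{3}{2} + 27\right) = -51 + \frac{51}{2} = - \frac{51}{2} \approx -25.5$)
$f z{\left(T{\left(4 \right)} \right)} + 21 = - \frac{51 \cdot \frac{9}{4}}{2} + 21 = - \frac{51 \cdot 9 \cdot \frac{1}{4}}{2} + 21 = \left(- \frac{51}{2}\right) \frac{9}{4} + 21 = - \frac{459}{8} + 21 = - \frac{291}{8}$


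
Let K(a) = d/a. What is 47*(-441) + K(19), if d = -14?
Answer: -393827/19 ≈ -20728.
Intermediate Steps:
K(a) = -14/a
47*(-441) + K(19) = 47*(-441) - 14/19 = -20727 - 14*1/19 = -20727 - 14/19 = -393827/19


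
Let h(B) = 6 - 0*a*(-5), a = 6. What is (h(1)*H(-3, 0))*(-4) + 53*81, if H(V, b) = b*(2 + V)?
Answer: 4293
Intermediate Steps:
h(B) = 6 (h(B) = 6 - 0*6*(-5) = 6 - 0*(-5) = 6 - 1*0 = 6 + 0 = 6)
(h(1)*H(-3, 0))*(-4) + 53*81 = (6*(0*(2 - 3)))*(-4) + 53*81 = (6*(0*(-1)))*(-4) + 4293 = (6*0)*(-4) + 4293 = 0*(-4) + 4293 = 0 + 4293 = 4293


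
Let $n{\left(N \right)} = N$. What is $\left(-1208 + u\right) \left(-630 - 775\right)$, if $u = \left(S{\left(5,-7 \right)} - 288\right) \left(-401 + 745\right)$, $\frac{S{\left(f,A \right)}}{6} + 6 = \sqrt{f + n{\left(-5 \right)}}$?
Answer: $158292920$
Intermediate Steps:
$S{\left(f,A \right)} = -36 + 6 \sqrt{-5 + f}$ ($S{\left(f,A \right)} = -36 + 6 \sqrt{f - 5} = -36 + 6 \sqrt{-5 + f}$)
$u = -111456$ ($u = \left(\left(-36 + 6 \sqrt{-5 + 5}\right) - 288\right) \left(-401 + 745\right) = \left(\left(-36 + 6 \sqrt{0}\right) - 288\right) 344 = \left(\left(-36 + 6 \cdot 0\right) - 288\right) 344 = \left(\left(-36 + 0\right) - 288\right) 344 = \left(-36 - 288\right) 344 = \left(-324\right) 344 = -111456$)
$\left(-1208 + u\right) \left(-630 - 775\right) = \left(-1208 - 111456\right) \left(-630 - 775\right) = - 112664 \left(-630 - 775\right) = \left(-112664\right) \left(-1405\right) = 158292920$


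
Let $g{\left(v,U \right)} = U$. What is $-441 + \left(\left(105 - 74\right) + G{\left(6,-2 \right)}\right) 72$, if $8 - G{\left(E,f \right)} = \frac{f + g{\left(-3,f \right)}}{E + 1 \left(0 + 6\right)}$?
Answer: $2391$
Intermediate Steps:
$G{\left(E,f \right)} = 8 - \frac{2 f}{6 + E}$ ($G{\left(E,f \right)} = 8 - \frac{f + f}{E + 1 \left(0 + 6\right)} = 8 - \frac{2 f}{E + 1 \cdot 6} = 8 - \frac{2 f}{E + 6} = 8 - \frac{2 f}{6 + E}$)
$-441 + \left(\left(105 - 74\right) + G{\left(6,-2 \right)}\right) 72 = -441 + \left(\left(105 - 74\right) + \frac{2 \left(24 - -2 + 4 \cdot 6\right)}{6 + 6}\right) 72 = -441 + \left(31 + \frac{2 \left(24 + 2 + 24\right)}{12}\right) 72 = -441 + \left(31 + 2 \cdot \frac{1}{12} \cdot 50\right) 72 = -441 + \left(31 + \frac{25}{3}\right) 72 = -441 + \frac{118}{3} \cdot 72 = -441 + 2832 = 2391$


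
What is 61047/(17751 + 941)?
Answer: 61047/18692 ≈ 3.2659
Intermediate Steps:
61047/(17751 + 941) = 61047/18692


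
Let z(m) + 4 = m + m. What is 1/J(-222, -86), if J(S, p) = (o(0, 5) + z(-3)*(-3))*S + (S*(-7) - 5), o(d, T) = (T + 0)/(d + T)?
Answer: -1/5333 ≈ -0.00018751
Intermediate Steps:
z(m) = -4 + 2*m (z(m) = -4 + (m + m) = -4 + 2*m)
o(d, T) = T/(T + d)
J(S, p) = -5 + 24*S (J(S, p) = (5/(5 + 0) + (-4 + 2*(-3))*(-3))*S + (S*(-7) - 5) = (5/5 + (-4 - 6)*(-3))*S + (-7*S - 5) = (5*(⅕) - 10*(-3))*S + (-5 - 7*S) = (1 + 30)*S + (-5 - 7*S) = 31*S + (-5 - 7*S) = -5 + 24*S)
1/J(-222, -86) = 1/(-5 + 24*(-222)) = 1/(-5 - 5328) = 1/(-5333) = -1/5333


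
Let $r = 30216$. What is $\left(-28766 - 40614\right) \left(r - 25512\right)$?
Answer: $-326363520$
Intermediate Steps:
$\left(-28766 - 40614\right) \left(r - 25512\right) = \left(-28766 - 40614\right) \left(30216 - 25512\right) = \left(-69380\right) 4704 = -326363520$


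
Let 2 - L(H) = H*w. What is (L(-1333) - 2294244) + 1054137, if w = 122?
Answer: -1077479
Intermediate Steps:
L(H) = 2 - 122*H (L(H) = 2 - H*122 = 2 - 122*H)
(L(-1333) - 2294244) + 1054137 = ((2 - 122*(-1333)) - 2294244) + 1054137 = ((2 + 162626) - 2294244) + 1054137 = (162628 - 2294244) + 1054137 = -2131616 + 1054137 = -1077479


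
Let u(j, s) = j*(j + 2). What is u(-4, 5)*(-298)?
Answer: -2384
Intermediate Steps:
u(j, s) = j*(2 + j)
u(-4, 5)*(-298) = -4*(2 - 4)*(-298) = -4*(-2)*(-298) = 8*(-298) = -2384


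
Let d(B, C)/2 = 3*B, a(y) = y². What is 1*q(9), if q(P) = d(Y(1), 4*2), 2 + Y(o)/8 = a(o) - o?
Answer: -96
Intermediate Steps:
Y(o) = -16 - 8*o + 8*o² (Y(o) = -16 + 8*(o² - o) = -16 + (-8*o + 8*o²) = -16 - 8*o + 8*o²)
d(B, C) = 6*B (d(B, C) = 2*(3*B) = 6*B)
q(P) = -96 (q(P) = 6*(-16 - 8*1 + 8*1²) = 6*(-16 - 8 + 8*1) = 6*(-16 - 8 + 8) = 6*(-16) = -96)
1*q(9) = 1*(-96) = -96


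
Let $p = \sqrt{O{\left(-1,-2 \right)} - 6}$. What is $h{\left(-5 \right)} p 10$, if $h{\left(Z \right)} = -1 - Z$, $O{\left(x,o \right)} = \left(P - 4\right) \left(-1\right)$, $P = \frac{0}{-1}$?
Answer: $40 i \sqrt{2} \approx 56.569 i$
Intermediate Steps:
$P = 0$ ($P = 0 \left(-1\right) = 0$)
$O{\left(x,o \right)} = 4$ ($O{\left(x,o \right)} = \left(0 - 4\right) \left(-1\right) = \left(-4\right) \left(-1\right) = 4$)
$p = i \sqrt{2}$ ($p = \sqrt{4 - 6} = \sqrt{-2} = i \sqrt{2} \approx 1.4142 i$)
$h{\left(-5 \right)} p 10 = \left(-1 - -5\right) i \sqrt{2} \cdot 10 = \left(-1 + 5\right) i \sqrt{2} \cdot 10 = 4 i \sqrt{2} \cdot 10 = 40 i \sqrt{2}$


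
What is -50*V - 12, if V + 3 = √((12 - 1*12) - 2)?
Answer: 138 - 50*I*√2 ≈ 138.0 - 70.711*I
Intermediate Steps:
V = -3 + I*√2 (V = -3 + √((12 - 1*12) - 2) = -3 + √((12 - 12) - 2) = -3 + √(0 - 2) = -3 + √(-2) = -3 + I*√2 ≈ -3.0 + 1.4142*I)
-50*V - 12 = -50*(-3 + I*√2) - 12 = (150 - 50*I*√2) - 12 = 138 - 50*I*√2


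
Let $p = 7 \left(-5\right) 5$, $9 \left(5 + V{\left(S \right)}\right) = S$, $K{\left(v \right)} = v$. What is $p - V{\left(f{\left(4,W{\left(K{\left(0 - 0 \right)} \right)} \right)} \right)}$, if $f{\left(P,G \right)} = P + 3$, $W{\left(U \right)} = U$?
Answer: $- \frac{1537}{9} \approx -170.78$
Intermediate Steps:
$f{\left(P,G \right)} = 3 + P$
$V{\left(S \right)} = -5 + \frac{S}{9}$
$p = -175$ ($p = \left(-35\right) 5 = -175$)
$p - V{\left(f{\left(4,W{\left(K{\left(0 - 0 \right)} \right)} \right)} \right)} = -175 - \left(-5 + \frac{3 + 4}{9}\right) = -175 - \left(-5 + \frac{1}{9} \cdot 7\right) = -175 - \left(-5 + \frac{7}{9}\right) = -175 - - \frac{38}{9} = -175 + \frac{38}{9} = - \frac{1537}{9}$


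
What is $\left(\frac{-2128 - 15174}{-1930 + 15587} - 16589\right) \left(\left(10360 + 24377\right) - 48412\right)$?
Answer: $\frac{3098389535625}{13657} \approx 2.2687 \cdot 10^{8}$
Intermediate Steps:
$\left(\frac{-2128 - 15174}{-1930 + 15587} - 16589\right) \left(\left(10360 + 24377\right) - 48412\right) = \left(- \frac{17302}{13657} - 16589\right) \left(34737 - 48412\right) = \left(\left(-17302\right) \frac{1}{13657} - 16589\right) \left(-13675\right) = \left(- \frac{17302}{13657} - 16589\right) \left(-13675\right) = \left(- \frac{226573275}{13657}\right) \left(-13675\right) = \frac{3098389535625}{13657}$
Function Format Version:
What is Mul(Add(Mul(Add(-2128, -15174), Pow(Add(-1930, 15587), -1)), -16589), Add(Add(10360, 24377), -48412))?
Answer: Rational(3098389535625, 13657) ≈ 2.2687e+8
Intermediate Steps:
Mul(Add(Mul(Add(-2128, -15174), Pow(Add(-1930, 15587), -1)), -16589), Add(Add(10360, 24377), -48412)) = Mul(Add(Mul(-17302, Pow(13657, -1)), -16589), Add(34737, -48412)) = Mul(Add(Mul(-17302, Rational(1, 13657)), -16589), -13675) = Mul(Add(Rational(-17302, 13657), -16589), -13675) = Mul(Rational(-226573275, 13657), -13675) = Rational(3098389535625, 13657)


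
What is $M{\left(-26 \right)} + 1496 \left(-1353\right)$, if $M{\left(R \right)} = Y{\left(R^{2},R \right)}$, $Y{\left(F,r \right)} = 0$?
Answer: $-2024088$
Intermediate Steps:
$M{\left(R \right)} = 0$
$M{\left(-26 \right)} + 1496 \left(-1353\right) = 0 + 1496 \left(-1353\right) = 0 - 2024088 = -2024088$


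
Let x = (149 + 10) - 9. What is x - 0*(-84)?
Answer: 150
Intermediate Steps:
x = 150 (x = 159 - 9 = 150)
x - 0*(-84) = 150 - 0*(-84) = 150 - 1*0 = 150 + 0 = 150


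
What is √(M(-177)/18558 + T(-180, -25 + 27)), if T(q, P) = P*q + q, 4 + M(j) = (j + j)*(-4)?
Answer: I*√5165262574/3093 ≈ 23.236*I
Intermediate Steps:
M(j) = -4 - 8*j (M(j) = -4 + (j + j)*(-4) = -4 + (2*j)*(-4) = -4 - 8*j)
T(q, P) = q + P*q
√(M(-177)/18558 + T(-180, -25 + 27)) = √((-4 - 8*(-177))/18558 - 180*(1 + (-25 + 27))) = √((-4 + 1416)*(1/18558) - 180*(1 + 2)) = √(1412*(1/18558) - 180*3) = √(706/9279 - 540) = √(-5009954/9279) = I*√5165262574/3093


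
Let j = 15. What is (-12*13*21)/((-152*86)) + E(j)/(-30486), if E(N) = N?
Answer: 4153169/16604708 ≈ 0.25012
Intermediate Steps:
(-12*13*21)/((-152*86)) + E(j)/(-30486) = (-12*13*21)/((-152*86)) + 15/(-30486) = -156*21/(-13072) + 15*(-1/30486) = -3276*(-1/13072) - 5/10162 = 819/3268 - 5/10162 = 4153169/16604708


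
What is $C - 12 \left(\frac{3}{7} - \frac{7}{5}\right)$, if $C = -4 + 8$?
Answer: $\frac{548}{35} \approx 15.657$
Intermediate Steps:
$C = 4$
$C - 12 \left(\frac{3}{7} - \frac{7}{5}\right) = 4 - 12 \left(\frac{3}{7} - \frac{7}{5}\right) = 4 - - \frac{408}{35} = 4 + \frac{408}{35} = \frac{548}{35}$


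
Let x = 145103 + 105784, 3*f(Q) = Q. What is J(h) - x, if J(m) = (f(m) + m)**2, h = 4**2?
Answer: -2253887/9 ≈ -2.5043e+5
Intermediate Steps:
f(Q) = Q/3
h = 16
J(m) = 16*m**2/9 (J(m) = (m/3 + m)**2 = (4*m/3)**2 = 16*m**2/9)
x = 250887
J(h) - x = (16/9)*16**2 - 1*250887 = (16/9)*256 - 250887 = 4096/9 - 250887 = -2253887/9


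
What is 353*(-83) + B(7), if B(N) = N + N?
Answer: -29285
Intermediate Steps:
B(N) = 2*N
353*(-83) + B(7) = 353*(-83) + 2*7 = -29299 + 14 = -29285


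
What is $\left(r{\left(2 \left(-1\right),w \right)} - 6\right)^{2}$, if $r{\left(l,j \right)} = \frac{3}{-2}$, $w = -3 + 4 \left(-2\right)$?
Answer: $\frac{225}{4} \approx 56.25$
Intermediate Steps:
$w = -11$ ($w = -3 - 8 = -11$)
$r{\left(l,j \right)} = - \frac{3}{2}$ ($r{\left(l,j \right)} = 3 \left(- \frac{1}{2}\right) = - \frac{3}{2}$)
$\left(r{\left(2 \left(-1\right),w \right)} - 6\right)^{2} = \left(- \frac{3}{2} - 6\right)^{2} = \left(- \frac{15}{2}\right)^{2} = \frac{225}{4}$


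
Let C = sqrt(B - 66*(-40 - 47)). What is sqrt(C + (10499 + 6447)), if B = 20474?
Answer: sqrt(16946 + 2*sqrt(6554)) ≈ 130.80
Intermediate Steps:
C = 2*sqrt(6554) (C = sqrt(20474 - 66*(-40 - 47)) = sqrt(20474 - 66*(-87)) = sqrt(20474 + 5742) = sqrt(26216) = 2*sqrt(6554) ≈ 161.91)
sqrt(C + (10499 + 6447)) = sqrt(2*sqrt(6554) + (10499 + 6447)) = sqrt(2*sqrt(6554) + 16946) = sqrt(16946 + 2*sqrt(6554))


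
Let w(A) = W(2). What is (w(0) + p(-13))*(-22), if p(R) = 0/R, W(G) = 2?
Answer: -44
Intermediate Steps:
w(A) = 2
p(R) = 0
(w(0) + p(-13))*(-22) = (2 + 0)*(-22) = 2*(-22) = -44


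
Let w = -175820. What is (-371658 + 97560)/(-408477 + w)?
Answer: 274098/584297 ≈ 0.46911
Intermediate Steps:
(-371658 + 97560)/(-408477 + w) = (-371658 + 97560)/(-408477 - 175820) = -274098/(-584297) = -274098*(-1/584297) = 274098/584297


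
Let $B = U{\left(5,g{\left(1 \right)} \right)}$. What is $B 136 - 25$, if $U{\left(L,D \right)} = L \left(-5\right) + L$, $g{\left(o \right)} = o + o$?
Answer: $-2745$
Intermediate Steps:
$g{\left(o \right)} = 2 o$
$U{\left(L,D \right)} = - 4 L$ ($U{\left(L,D \right)} = - 5 L + L = - 4 L$)
$B = -20$ ($B = \left(-4\right) 5 = -20$)
$B 136 - 25 = \left(-20\right) 136 - 25 = -2720 - 25 = -2745$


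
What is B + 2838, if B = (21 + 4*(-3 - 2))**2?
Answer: 2839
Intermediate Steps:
B = 1 (B = (21 + 4*(-5))**2 = (21 - 20)**2 = 1**2 = 1)
B + 2838 = 1 + 2838 = 2839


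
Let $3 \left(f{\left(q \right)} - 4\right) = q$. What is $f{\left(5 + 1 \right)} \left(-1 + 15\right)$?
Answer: $84$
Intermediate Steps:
$f{\left(q \right)} = 4 + \frac{q}{3}$
$f{\left(5 + 1 \right)} \left(-1 + 15\right) = \left(4 + \frac{5 + 1}{3}\right) \left(-1 + 15\right) = \left(4 + \frac{1}{3} \cdot 6\right) 14 = \left(4 + 2\right) 14 = 6 \cdot 14 = 84$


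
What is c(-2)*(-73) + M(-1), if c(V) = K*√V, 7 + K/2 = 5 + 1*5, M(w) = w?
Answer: -1 - 438*I*√2 ≈ -1.0 - 619.43*I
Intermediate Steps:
K = 6 (K = -14 + 2*(5 + 1*5) = -14 + 2*(5 + 5) = -14 + 2*10 = -14 + 20 = 6)
c(V) = 6*√V
c(-2)*(-73) + M(-1) = (6*√(-2))*(-73) - 1 = (6*(I*√2))*(-73) - 1 = (6*I*√2)*(-73) - 1 = -438*I*√2 - 1 = -1 - 438*I*√2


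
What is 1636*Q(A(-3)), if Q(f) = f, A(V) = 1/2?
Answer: 818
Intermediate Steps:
A(V) = ½
1636*Q(A(-3)) = 1636*(½) = 818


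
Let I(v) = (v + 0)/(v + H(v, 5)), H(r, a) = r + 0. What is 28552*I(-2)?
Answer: 14276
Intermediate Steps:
H(r, a) = r
I(v) = 1/2 (I(v) = (v + 0)/(v + v) = v/((2*v)) = v*(1/(2*v)) = 1/2)
28552*I(-2) = 28552*(1/2) = 14276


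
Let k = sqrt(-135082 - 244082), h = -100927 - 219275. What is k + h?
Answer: -320202 + 2*I*sqrt(94791) ≈ -3.202e+5 + 615.76*I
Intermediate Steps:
h = -320202
k = 2*I*sqrt(94791) (k = sqrt(-379164) = 2*I*sqrt(94791) ≈ 615.76*I)
k + h = 2*I*sqrt(94791) - 320202 = -320202 + 2*I*sqrt(94791)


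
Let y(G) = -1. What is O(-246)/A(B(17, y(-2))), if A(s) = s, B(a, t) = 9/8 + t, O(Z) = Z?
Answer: -1968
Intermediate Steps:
B(a, t) = 9/8 + t (B(a, t) = 9*(⅛) + t = 9/8 + t)
O(-246)/A(B(17, y(-2))) = -246/(9/8 - 1) = -246/⅛ = -246*8 = -1968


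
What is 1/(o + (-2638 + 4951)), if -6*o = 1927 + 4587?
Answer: 3/3682 ≈ 0.00081478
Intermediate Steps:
o = -3257/3 (o = -(1927 + 4587)/6 = -1/6*6514 = -3257/3 ≈ -1085.7)
1/(o + (-2638 + 4951)) = 1/(-3257/3 + (-2638 + 4951)) = 1/(-3257/3 + 2313) = 1/(3682/3) = 3/3682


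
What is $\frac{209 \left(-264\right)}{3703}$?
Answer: $- \frac{55176}{3703} \approx -14.9$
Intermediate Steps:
$\frac{209 \left(-264\right)}{3703} = \left(-55176\right) \frac{1}{3703} = - \frac{55176}{3703}$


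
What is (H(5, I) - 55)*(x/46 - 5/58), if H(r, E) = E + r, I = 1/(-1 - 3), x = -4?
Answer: 46431/5336 ≈ 8.7015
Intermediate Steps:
I = -1/4 (I = 1/(-4) = -1/4 ≈ -0.25000)
(H(5, I) - 55)*(x/46 - 5/58) = ((-1/4 + 5) - 55)*(-4/46 - 5/58) = (19/4 - 55)*(-4*1/46 - 5*1/58) = -201*(-2/23 - 5/58)/4 = -201/4*(-231/1334) = 46431/5336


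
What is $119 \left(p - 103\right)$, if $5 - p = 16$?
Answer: $-13566$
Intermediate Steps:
$p = -11$ ($p = 5 - 16 = -11$)
$119 \left(p - 103\right) = 119 \left(-11 - 103\right) = 119 \left(-114\right) = -13566$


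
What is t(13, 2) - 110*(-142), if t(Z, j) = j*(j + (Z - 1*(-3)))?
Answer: 15656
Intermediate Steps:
t(Z, j) = j*(3 + Z + j) (t(Z, j) = j*(j + (Z + 3)) = j*(j + (3 + Z)) = j*(3 + Z + j))
t(13, 2) - 110*(-142) = 2*(3 + 13 + 2) - 110*(-142) = 2*18 + 15620 = 36 + 15620 = 15656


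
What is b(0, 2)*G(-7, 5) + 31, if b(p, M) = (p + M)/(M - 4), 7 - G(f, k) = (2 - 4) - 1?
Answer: 21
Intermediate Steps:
G(f, k) = 10 (G(f, k) = 7 - ((2 - 4) - 1) = 7 - (-2 - 1) = 7 - 1*(-3) = 7 + 3 = 10)
b(p, M) = (M + p)/(-4 + M)
b(0, 2)*G(-7, 5) + 31 = ((2 + 0)/(-4 + 2))*10 + 31 = (2/(-2))*10 + 31 = -½*2*10 + 31 = -1*10 + 31 = -10 + 31 = 21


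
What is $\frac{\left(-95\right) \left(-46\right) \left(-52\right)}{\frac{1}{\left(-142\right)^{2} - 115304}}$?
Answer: $21619613600$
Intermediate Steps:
$\frac{\left(-95\right) \left(-46\right) \left(-52\right)}{\frac{1}{\left(-142\right)^{2} - 115304}} = \frac{4370 \left(-52\right)}{\frac{1}{20164 - 115304}} = - \frac{227240}{\frac{1}{-95140}} = - \frac{227240}{- \frac{1}{95140}} = \left(-227240\right) \left(-95140\right) = 21619613600$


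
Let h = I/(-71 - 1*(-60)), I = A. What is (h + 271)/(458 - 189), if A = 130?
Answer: 2851/2959 ≈ 0.96350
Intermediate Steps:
I = 130
h = -130/11 (h = 130/(-71 - 1*(-60)) = 130/(-71 + 60) = 130/(-11) = 130*(-1/11) = -130/11 ≈ -11.818)
(h + 271)/(458 - 189) = (-130/11 + 271)/(458 - 189) = (2851/11)/269 = (2851/11)*(1/269) = 2851/2959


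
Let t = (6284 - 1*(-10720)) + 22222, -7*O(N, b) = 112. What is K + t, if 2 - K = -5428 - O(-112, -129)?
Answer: 44640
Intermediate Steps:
O(N, b) = -16 (O(N, b) = -⅐*112 = -16)
t = 39226 (t = (6284 + 10720) + 22222 = 17004 + 22222 = 39226)
K = 5414 (K = 2 - (-5428 - 1*(-16)) = 2 - (-5428 + 16) = 2 - 1*(-5412) = 2 + 5412 = 5414)
K + t = 5414 + 39226 = 44640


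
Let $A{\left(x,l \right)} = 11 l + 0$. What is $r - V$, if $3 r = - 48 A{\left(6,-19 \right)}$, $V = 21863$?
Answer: $-18519$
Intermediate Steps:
$A{\left(x,l \right)} = 11 l$
$r = 3344$ ($r = \frac{\left(-48\right) 11 \left(-19\right)}{3} = \frac{\left(-48\right) \left(-209\right)}{3} = \frac{1}{3} \cdot 10032 = 3344$)
$r - V = 3344 - 21863 = -18519$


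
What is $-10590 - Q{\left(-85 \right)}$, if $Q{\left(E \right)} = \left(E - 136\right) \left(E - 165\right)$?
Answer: $-65840$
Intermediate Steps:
$Q{\left(E \right)} = \left(-165 + E\right) \left(-136 + E\right)$ ($Q{\left(E \right)} = \left(-136 + E\right) \left(-165 + E\right) = \left(-165 + E\right) \left(-136 + E\right)$)
$-10590 - Q{\left(-85 \right)} = -10590 - \left(22440 + \left(-85\right)^{2} - -25585\right) = -10590 - \left(22440 + 7225 + 25585\right) = -10590 - 55250 = -65840$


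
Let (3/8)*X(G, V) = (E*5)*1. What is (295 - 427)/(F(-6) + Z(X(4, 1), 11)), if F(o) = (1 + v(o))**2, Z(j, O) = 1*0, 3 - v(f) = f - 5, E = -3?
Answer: -44/75 ≈ -0.58667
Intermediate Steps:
v(f) = 8 - f (v(f) = 3 - (f - 5) = 3 - (-5 + f) = 3 + (5 - f) = 8 - f)
X(G, V) = -40 (X(G, V) = 8*(-3*5*1)/3 = 8*(-15*1)/3 = (8/3)*(-15) = -40)
Z(j, O) = 0
F(o) = (9 - o)**2 (F(o) = (1 + (8 - o))**2 = (9 - o)**2)
(295 - 427)/(F(-6) + Z(X(4, 1), 11)) = (295 - 427)/((-9 - 6)**2 + 0) = -132/((-15)**2 + 0) = -132/(225 + 0) = -132/225 = -132*1/225 = -44/75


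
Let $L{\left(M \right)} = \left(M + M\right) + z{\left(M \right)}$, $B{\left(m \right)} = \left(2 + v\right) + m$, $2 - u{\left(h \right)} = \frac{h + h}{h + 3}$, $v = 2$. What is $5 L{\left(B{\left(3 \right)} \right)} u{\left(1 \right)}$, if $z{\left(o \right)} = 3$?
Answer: $\frac{255}{2} \approx 127.5$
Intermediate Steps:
$u{\left(h \right)} = 2 - \frac{2 h}{3 + h}$ ($u{\left(h \right)} = 2 - \frac{h + h}{h + 3} = 2 - \frac{2 h}{3 + h}$)
$B{\left(m \right)} = 4 + m$ ($B{\left(m \right)} = \left(2 + 2\right) + m = 4 + m$)
$L{\left(M \right)} = 3 + 2 M$ ($L{\left(M \right)} = \left(M + M\right) + 3 = 2 M + 3 = 3 + 2 M$)
$5 L{\left(B{\left(3 \right)} \right)} u{\left(1 \right)} = 5 \left(3 + 2 \left(4 + 3\right)\right) \frac{6}{3 + 1} = 5 \left(3 + 2 \cdot 7\right) \frac{6}{4} = 5 \left(3 + 14\right) 6 \cdot \frac{1}{4} = 5 \cdot 17 \cdot \frac{3}{2} = 85 \cdot \frac{3}{2} = \frac{255}{2}$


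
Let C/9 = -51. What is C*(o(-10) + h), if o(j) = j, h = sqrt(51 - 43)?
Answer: 4590 - 918*sqrt(2) ≈ 3291.8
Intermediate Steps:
C = -459 (C = 9*(-51) = -459)
h = 2*sqrt(2) (h = sqrt(8) = 2*sqrt(2) ≈ 2.8284)
C*(o(-10) + h) = -459*(-10 + 2*sqrt(2)) = 4590 - 918*sqrt(2)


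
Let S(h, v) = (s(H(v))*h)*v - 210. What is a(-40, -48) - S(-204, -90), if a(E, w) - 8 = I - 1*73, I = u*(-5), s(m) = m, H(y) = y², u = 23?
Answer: -148715970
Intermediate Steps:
I = -115 (I = 23*(-5) = -115)
S(h, v) = -210 + h*v³ (S(h, v) = (v²*h)*v - 210 = (h*v²)*v - 210 = h*v³ - 210 = -210 + h*v³)
a(E, w) = -180 (a(E, w) = 8 + (-115 - 1*73) = 8 + (-115 - 73) = 8 - 188 = -180)
a(-40, -48) - S(-204, -90) = -180 - (-210 - 204*(-90)³) = -180 - (-210 - 204*(-729000)) = -180 - (-210 + 148716000) = -180 - 1*148715790 = -180 - 148715790 = -148715970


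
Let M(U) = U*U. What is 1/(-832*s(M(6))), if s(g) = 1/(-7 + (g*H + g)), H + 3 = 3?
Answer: -29/832 ≈ -0.034856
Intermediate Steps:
H = 0 (H = -3 + 3 = 0)
M(U) = U**2
s(g) = 1/(-7 + g) (s(g) = 1/(-7 + (g*0 + g)) = 1/(-7 + (0 + g)) = 1/(-7 + g))
1/(-832*s(M(6))) = 1/(-832/(-7 + 6**2)) = 1/(-832/(-7 + 36)) = 1/(-832/29) = -29/832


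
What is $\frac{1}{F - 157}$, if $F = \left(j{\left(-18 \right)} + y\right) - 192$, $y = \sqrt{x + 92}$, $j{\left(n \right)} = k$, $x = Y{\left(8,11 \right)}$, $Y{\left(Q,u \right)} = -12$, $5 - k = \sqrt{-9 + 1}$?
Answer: $- \frac{1}{344 - 4 \sqrt{5} + 2 i \sqrt{2}} \approx -0.0029844 + 2.5193 \cdot 10^{-5} i$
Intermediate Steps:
$k = 5 - 2 i \sqrt{2}$ ($k = 5 - \sqrt{-9 + 1} = 5 - \sqrt{-8} = 5 - 2 i \sqrt{2} \approx 5.0 - 2.8284 i$)
$x = -12$
$j{\left(n \right)} = 5 - 2 i \sqrt{2}$
$y = 4 \sqrt{5}$ ($y = \sqrt{-12 + 92} = \sqrt{80} = 4 \sqrt{5} \approx 8.9443$)
$F = -187 + 4 \sqrt{5} - 2 i \sqrt{2}$ ($F = \left(\left(5 - 2 i \sqrt{2}\right) + 4 \sqrt{5}\right) - 192 = \left(5 + 4 \sqrt{5} - 2 i \sqrt{2}\right) - 192 = -187 + 4 \sqrt{5} - 2 i \sqrt{2} \approx -178.06 - 2.8284 i$)
$\frac{1}{F - 157} = \frac{1}{\left(-187 + 4 \sqrt{5} - 2 i \sqrt{2}\right) - 157} = \frac{1}{-344 + 4 \sqrt{5} - 2 i \sqrt{2}}$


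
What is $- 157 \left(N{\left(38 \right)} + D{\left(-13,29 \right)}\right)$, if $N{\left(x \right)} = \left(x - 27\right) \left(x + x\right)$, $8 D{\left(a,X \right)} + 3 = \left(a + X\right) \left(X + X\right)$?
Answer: $- \frac{1195241}{8} \approx -1.4941 \cdot 10^{5}$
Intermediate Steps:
$D{\left(a,X \right)} = - \frac{3}{8} + \frac{X \left(X + a\right)}{4}$ ($D{\left(a,X \right)} = - \frac{3}{8} + \frac{\left(a + X\right) \left(X + X\right)}{8} = - \frac{3}{8} + \frac{\left(X + a\right) 2 X}{8} = - \frac{3}{8} + \frac{2 X \left(X + a\right)}{8} = - \frac{3}{8} + \frac{X \left(X + a\right)}{4}$)
$N{\left(x \right)} = 2 x \left(-27 + x\right)$ ($N{\left(x \right)} = \left(-27 + x\right) 2 x = 2 x \left(-27 + x\right)$)
$- 157 \left(N{\left(38 \right)} + D{\left(-13,29 \right)}\right) = - 157 \left(2 \cdot 38 \left(-27 + 38\right) + \left(- \frac{3}{8} + \frac{29^{2}}{4} + \frac{1}{4} \cdot 29 \left(-13\right)\right)\right) = - 157 \left(2 \cdot 38 \cdot 11 - - \frac{925}{8}\right) = - 157 \left(836 - - \frac{925}{8}\right) = - 157 \left(836 + \frac{925}{8}\right) = \left(-157\right) \frac{7613}{8} = - \frac{1195241}{8}$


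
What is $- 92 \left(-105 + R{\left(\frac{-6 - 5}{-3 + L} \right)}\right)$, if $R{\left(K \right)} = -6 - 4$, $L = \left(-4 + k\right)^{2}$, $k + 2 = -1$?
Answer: $10580$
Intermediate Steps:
$k = -3$ ($k = -2 - 1 = -3$)
$L = 49$ ($L = \left(-4 - 3\right)^{2} = \left(-7\right)^{2} = 49$)
$R{\left(K \right)} = -10$ ($R{\left(K \right)} = -6 - 4 = -10$)
$- 92 \left(-105 + R{\left(\frac{-6 - 5}{-3 + L} \right)}\right) = - 92 \left(-105 - 10\right) = \left(-92\right) \left(-115\right) = 10580$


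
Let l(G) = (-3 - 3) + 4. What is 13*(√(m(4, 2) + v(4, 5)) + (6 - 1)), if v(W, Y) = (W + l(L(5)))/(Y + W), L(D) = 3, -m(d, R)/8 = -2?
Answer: 65 + 13*√146/3 ≈ 117.36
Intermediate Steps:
m(d, R) = 16 (m(d, R) = -8*(-2) = 16)
l(G) = -2 (l(G) = -6 + 4 = -2)
v(W, Y) = (-2 + W)/(W + Y) (v(W, Y) = (W - 2)/(Y + W) = (-2 + W)/(W + Y))
13*(√(m(4, 2) + v(4, 5)) + (6 - 1)) = 13*(√(16 + (-2 + 4)/(4 + 5)) + (6 - 1)) = 13*(√(16 + 2/9) + 5) = 13*(√(146/9) + 5) = 13*(√146/3 + 5) = 13*(5 + √146/3) = 65 + 13*√146/3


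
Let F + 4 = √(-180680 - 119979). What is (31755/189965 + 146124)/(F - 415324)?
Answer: -768591527187808/2184567716565433 - 1850565161*I*√300659/2184567716565433 ≈ -0.35183 - 0.00046449*I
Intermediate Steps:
F = -4 + I*√300659 (F = -4 + √(-180680 - 119979) = -4 + √(-300659) = -4 + I*√300659 ≈ -4.0 + 548.32*I)
(31755/189965 + 146124)/(F - 415324) = (31755/189965 + 146124)/((-4 + I*√300659) - 415324) = (31755*(1/189965) + 146124)/(-415328 + I*√300659) = (6351/37993 + 146124)/(-415328 + I*√300659) = 5551695483/(37993*(-415328 + I*√300659))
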